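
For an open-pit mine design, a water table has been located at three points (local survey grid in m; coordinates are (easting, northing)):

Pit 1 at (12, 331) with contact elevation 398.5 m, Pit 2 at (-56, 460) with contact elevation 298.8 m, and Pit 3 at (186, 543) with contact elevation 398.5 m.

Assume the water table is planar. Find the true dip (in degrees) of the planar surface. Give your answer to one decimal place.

36.6°

Let the plane be z = a·E + b·N + c.
Pit 2−Pit 1: −68a + 129b = −99.7;  Pit 3−Pit 1: 174a + 212b = 0.
Solving gives a = 0.57339, b = −0.47061.
Gradient magnitude |∇z| = √(a² + b²) = √(0.32878 + 0.22148) = 0.74179.
True dip = arctan(0.74179) = 36.6°, dipping toward NW (azimuth ≈ 309°).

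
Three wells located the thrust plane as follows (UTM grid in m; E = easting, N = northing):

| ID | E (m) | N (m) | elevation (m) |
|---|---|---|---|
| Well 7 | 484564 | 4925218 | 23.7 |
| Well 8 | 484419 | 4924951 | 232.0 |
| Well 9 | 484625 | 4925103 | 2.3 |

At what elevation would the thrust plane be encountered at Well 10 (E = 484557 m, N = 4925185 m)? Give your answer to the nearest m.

Two edge vectors: Well 7→Well 8 = (-145, -267, 208.3), Well 7→Well 9 = (61, -115, -21.4).
Normal n = (Well 7→Well 8) × (Well 7→Well 9) = (29668.3, 9603.3, 32962).
So ∂z/∂E = −n_x/n_z = −0.90007584 and ∂z/∂N = −n_y/n_z = −0.29134458.
Intercept c from Well 7: 23.7 + 436144.35 + 1434935.56 = 1871103.61.
At (484557, 4925185): z = −436138.1 − 1434925.9 + 1871103.61 = 39.6 m.

40 m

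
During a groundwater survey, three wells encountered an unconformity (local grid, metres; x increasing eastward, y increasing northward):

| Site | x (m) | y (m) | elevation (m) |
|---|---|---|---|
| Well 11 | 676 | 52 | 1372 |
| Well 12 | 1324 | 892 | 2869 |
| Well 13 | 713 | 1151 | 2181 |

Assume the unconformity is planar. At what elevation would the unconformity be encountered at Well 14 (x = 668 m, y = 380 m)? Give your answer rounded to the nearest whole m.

Let the plane be z = a·x + b·y + c.
Well 12−Well 11: 648a + 840b = 1497;  Well 13−Well 11: 37a + 1099b = 809.
Solving gives a = 1.41783, b = 0.68839.
Then c = 1372 − a·676 − b·52 = 377.75.
At (668, 380): z = 947.1 + 261.6 + 377.75 = 1586.4 m.

1586 m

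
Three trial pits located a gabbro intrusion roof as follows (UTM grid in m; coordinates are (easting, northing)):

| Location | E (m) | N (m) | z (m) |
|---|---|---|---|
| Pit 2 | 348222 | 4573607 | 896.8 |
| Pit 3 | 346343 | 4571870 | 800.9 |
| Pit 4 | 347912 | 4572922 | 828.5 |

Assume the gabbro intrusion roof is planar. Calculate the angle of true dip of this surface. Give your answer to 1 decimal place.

8.5°

Let the plane be z = a·E + b·N + c.
Pit 3−Pit 2: −1879a − 1737b = −95.9;  Pit 4−Pit 2: −310a − 685b = −68.3.
Solving gives a = −0.07072, b = 0.13171.
Gradient magnitude |∇z| = √(a² + b²) = √(0.00500 + 0.01735) = 0.14950.
True dip = arctan(0.14950) = 8.5°, dipping toward SSE (azimuth ≈ 152°).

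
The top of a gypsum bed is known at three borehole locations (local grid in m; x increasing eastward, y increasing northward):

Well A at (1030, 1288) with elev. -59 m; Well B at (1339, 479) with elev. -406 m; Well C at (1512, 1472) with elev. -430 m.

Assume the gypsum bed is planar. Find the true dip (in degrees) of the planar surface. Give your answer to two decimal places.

39.46°

Let the plane be z = a·x + b·y + c.
Well B−Well A: 309a − 809b = −347;  Well C−Well A: 482a + 184b = −371.
Solving gives a = −0.81466, b = 0.11776.
Gradient magnitude |∇z| = √(a² + b²) = √(0.66368 + 0.01387) = 0.82313.
True dip = arctan(0.82313) = 39.46°, dipping toward E (azimuth ≈ 098°).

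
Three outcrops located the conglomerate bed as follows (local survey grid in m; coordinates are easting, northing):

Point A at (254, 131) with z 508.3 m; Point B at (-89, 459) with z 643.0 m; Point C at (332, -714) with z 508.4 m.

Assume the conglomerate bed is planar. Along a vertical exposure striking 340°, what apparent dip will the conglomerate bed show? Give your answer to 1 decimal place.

Let the plane be z = a·easting + b·northing + c.
Point B−Point A: −343a + 328b = 134.7;  Point C−Point A: 78a − 845b = 0.1.
Solving gives a = −0.43086, b = −0.03989.
Unit vector along 340° is (sin 340°, cos 340°) = (-0.3420, 0.9397).
Slope in that direction = a·(-0.3420) + b·(0.9397) = 0.10988.
Apparent dip = arctan|0.10988| = 6.3° (true dip is 23.4°, so apparent ≤ true as expected).

6.3°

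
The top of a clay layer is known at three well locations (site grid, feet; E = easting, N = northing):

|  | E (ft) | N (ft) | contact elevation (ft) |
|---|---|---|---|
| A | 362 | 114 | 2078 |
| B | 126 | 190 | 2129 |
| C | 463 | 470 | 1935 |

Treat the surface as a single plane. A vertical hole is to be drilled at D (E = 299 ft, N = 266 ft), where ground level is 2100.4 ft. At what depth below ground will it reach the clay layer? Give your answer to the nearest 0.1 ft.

49.9 ft

Let the plane be z = a·E + b·N + c.
B−A: −236a + 76b = 51;  C−A: 101a + 356b = −143.
Solving gives a = −0.31654, b = −0.31188.
Then c = 2078 − a·362 − b·114 = 2228.14.
At (299, 266): z_contact = −94.64 − 82.96 + 2228.14 = 2050.54 ft.
Depth below ground = 2100.4 − 2050.54 = 49.9 ft.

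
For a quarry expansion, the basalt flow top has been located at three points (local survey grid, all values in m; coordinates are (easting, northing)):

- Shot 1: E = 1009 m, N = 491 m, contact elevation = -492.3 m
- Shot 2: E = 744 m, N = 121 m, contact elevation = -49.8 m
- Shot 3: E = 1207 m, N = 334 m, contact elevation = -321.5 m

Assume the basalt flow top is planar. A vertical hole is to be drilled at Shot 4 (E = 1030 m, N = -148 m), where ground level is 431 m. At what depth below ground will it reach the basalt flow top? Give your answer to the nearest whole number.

Two edge vectors: Shot 1→Shot 2 = (-265, -370, 442.5), Shot 1→Shot 3 = (198, -157, 170.8).
Normal n = (Shot 1→Shot 2) × (Shot 1→Shot 3) = (6276.5, 132877, 114865).
So ∂z/∂E = −n_x/n_z = −0.05464 and ∂z/∂N = −n_y/n_z = −1.15681.
Intercept c from Shot 1: -492.3 + 55.13 + 567.99 = 130.83.
At (1030, -148): z_contact = −56.3 + 171.2 + 130.83 = 245.8 m.
Depth below ground = 431 − 245.8 = 185 m.

185 m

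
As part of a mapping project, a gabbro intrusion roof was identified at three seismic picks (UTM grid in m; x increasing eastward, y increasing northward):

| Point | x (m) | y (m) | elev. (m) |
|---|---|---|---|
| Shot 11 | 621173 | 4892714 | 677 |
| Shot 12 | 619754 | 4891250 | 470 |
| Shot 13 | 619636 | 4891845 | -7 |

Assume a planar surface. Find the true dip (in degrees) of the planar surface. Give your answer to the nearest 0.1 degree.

45.9°

Two edge vectors: Shot 11→Shot 12 = (-1419, -1464, -207), Shot 11→Shot 13 = (-1537, -869, -684).
Normal n = (Shot 11→Shot 12) × (Shot 11→Shot 13) = (821493, -652437, -1017057).
So ∂z/∂x = −n_x/n_z = 0.80772 and ∂z/∂y = −n_y/n_z = −0.64150.
Gradient magnitude |∇z| = √(a² + b²) = √(0.65240 + 0.41152) = 1.03147.
True dip = arctan(1.03147) = 45.9°, dipping toward NW (azimuth ≈ 308°).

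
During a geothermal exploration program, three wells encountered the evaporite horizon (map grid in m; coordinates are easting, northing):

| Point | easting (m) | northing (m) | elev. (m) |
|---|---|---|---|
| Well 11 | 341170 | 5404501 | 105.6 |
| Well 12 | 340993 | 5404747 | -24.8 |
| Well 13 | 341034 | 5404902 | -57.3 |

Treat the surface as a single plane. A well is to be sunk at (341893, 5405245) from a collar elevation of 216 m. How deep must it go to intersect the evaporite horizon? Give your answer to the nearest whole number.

95 m

Let the plane be z = a·easting + b·northing + c.
Well 12−Well 11: −177a + 246b = −130.4;  Well 13−Well 11: −136a + 401b = −162.9.
Solving gives a = 0.32560433, b = −0.29580502.
Then c = 105.6 − a·341170 − b·5404501 = 1487697.68.
At (341893, 5405245): z_contact = 111321.8 − 1598898.6 + 1487697.68 = 120.9 m.
Depth below ground = 216 − 120.9 = 95 m.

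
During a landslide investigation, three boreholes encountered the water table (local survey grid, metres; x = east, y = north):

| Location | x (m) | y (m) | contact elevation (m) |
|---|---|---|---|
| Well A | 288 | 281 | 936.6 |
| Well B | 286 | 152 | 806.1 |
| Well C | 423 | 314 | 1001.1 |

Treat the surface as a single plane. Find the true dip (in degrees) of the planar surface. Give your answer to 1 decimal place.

46.0°

Two edge vectors: Well A→Well B = (-2, -129, -130.5), Well A→Well C = (135, 33, 64.5).
Normal n = (Well A→Well B) × (Well A→Well C) = (-4014, -17488.5, 17349).
So ∂z/∂x = −n_x/n_z = 0.23137 and ∂z/∂y = −n_y/n_z = 1.00804.
Gradient magnitude |∇z| = √(a² + b²) = √(0.05353 + 1.01615) = 1.03425.
True dip = arctan(1.03425) = 46.0°, dipping toward SSW (azimuth ≈ 193°).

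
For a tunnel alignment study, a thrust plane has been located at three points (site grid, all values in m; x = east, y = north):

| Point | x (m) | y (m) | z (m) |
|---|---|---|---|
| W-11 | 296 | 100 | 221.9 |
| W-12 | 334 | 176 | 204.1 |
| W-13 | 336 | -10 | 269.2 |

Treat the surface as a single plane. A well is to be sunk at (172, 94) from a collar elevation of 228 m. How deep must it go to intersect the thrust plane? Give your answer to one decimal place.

32.1 m

Two edge vectors: W-11→W-12 = (38, 76, -17.8), W-11→W-13 = (40, -110, 47.3).
Normal n = (W-11→W-12) × (W-11→W-13) = (1636.8, -2509.4, -7220).
So ∂z/∂x = −n_x/n_z = 0.22670 and ∂z/∂y = −n_y/n_z = −0.34756.
Intercept c from W-11: 221.9 − 67.10 + 34.76 = 189.55.
At (172, 94): z_contact = 38.99 − 32.67 + 189.55 = 195.87 m.
Depth below ground = 228 − 195.87 = 32.1 m.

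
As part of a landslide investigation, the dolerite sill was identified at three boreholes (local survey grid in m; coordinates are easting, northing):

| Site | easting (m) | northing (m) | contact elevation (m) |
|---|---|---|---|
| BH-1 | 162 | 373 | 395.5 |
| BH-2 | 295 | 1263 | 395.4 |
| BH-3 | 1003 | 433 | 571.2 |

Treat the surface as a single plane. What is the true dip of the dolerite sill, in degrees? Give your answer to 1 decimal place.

Two edge vectors: BH-1→BH-2 = (133, 890, -0.1), BH-1→BH-3 = (841, 60, 175.7).
Normal n = (BH-1→BH-2) × (BH-1→BH-3) = (156379, -23452.2, -740510).
So ∂z/∂easting = −n_x/n_z = 0.21118 and ∂z/∂northing = −n_y/n_z = −0.03167.
Gradient magnitude |∇z| = √(a² + b²) = √(0.04460 + 0.00100) = 0.21354.
True dip = arctan(0.21354) = 12.1°, dipping toward W (azimuth ≈ 279°).

12.1°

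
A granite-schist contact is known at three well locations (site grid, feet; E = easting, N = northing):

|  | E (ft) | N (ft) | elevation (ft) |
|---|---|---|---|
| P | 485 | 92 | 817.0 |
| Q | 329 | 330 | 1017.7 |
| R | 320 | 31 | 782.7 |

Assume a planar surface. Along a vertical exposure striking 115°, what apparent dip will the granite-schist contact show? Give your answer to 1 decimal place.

22.2°

Two edge vectors: P→Q = (-156, 238, 200.7), P→R = (-165, -61, -34.3).
Normal n = (P→Q) × (P→R) = (4079.3, -38466.3, 48786).
So ∂z/∂E = −n_x/n_z = −0.08362 and ∂z/∂N = −n_y/n_z = 0.78847.
Unit vector along 115° is (sin 115°, cos 115°) = (0.9063, -0.4226).
Slope in that direction = a·(0.9063) + b·(-0.4226) = −0.40900.
Apparent dip = arctan|0.40900| = 22.2° (true dip is 38.4°, so apparent ≤ true as expected).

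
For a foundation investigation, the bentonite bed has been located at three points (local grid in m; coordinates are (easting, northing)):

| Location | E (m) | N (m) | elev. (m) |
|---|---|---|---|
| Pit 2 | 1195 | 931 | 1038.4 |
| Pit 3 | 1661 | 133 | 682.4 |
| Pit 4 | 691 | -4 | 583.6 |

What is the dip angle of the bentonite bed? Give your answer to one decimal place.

Two edge vectors: Pit 2→Pit 3 = (466, -798, -356), Pit 2→Pit 4 = (-504, -935, -454.8).
Normal n = (Pit 2→Pit 3) × (Pit 2→Pit 4) = (30070.4, 391360.8, -837902).
So ∂z/∂E = −n_x/n_z = 0.03589 and ∂z/∂N = −n_y/n_z = 0.46707.
Gradient magnitude |∇z| = √(a² + b²) = √(0.00129 + 0.21816) = 0.46845.
True dip = arctan(0.46845) = 25.1°, dipping toward S (azimuth ≈ 184°).

25.1°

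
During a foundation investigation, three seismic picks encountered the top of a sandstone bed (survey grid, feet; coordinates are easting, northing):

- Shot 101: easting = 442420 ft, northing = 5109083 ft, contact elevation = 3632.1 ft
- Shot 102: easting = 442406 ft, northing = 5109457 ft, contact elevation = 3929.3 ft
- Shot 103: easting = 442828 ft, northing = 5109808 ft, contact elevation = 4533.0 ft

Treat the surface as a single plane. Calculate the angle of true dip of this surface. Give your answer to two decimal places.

Let the plane be z = a·easting + b·northing + c.
Shot 102−Shot 101: −14a + 374b = 297.2;  Shot 103−Shot 101: 408a + 725b = 900.9.
Solving gives a = 0.74638, b = 0.82259.
Gradient magnitude |∇z| = √(a² + b²) = √(0.55708 + 0.67666) = 1.11074.
True dip = arctan(1.11074) = 48.00°, dipping toward SW (azimuth ≈ 222°).

48.00°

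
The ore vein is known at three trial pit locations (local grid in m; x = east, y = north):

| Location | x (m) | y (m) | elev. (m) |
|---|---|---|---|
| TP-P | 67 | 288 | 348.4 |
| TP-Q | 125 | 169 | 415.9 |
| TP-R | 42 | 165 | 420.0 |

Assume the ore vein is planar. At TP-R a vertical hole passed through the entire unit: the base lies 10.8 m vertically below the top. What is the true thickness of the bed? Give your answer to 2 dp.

Two edge vectors: TP-P→TP-Q = (58, -119, 67.5), TP-P→TP-R = (-25, -123, 71.6).
Normal n = (TP-P→TP-Q) × (TP-P→TP-R) = (-217.9, -5840.3, -10109).
So ∂z/∂x = −n_x/n_z = −0.02156 and ∂z/∂y = −n_y/n_z = −0.57773.
|∇z| = √(a²+b²) = 0.57813, so dip δ = arctan(0.57813) = 30.03°.
True thickness = vertical thickness × cos δ = 10.8 × cos 30.03° = 9.35 m.

9.35 m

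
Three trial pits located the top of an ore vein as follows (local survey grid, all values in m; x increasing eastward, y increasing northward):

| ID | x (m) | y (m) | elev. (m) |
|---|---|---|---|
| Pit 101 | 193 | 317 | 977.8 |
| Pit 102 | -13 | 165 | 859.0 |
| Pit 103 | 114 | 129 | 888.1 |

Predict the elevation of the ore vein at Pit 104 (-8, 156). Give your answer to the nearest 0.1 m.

Let the plane be z = a·x + b·y + c.
Pit 102−Pit 101: −206a − 152b = −118.8;  Pit 103−Pit 101: −79a − 188b = −89.7.
Solving gives a = 0.32560, b = 0.34031.
Then c = 977.8 − a·193 − b·317 = 807.08.
At (-8, 156): z = −2.6 + 53.1 + 807.08 = 857.6 m.

857.6 m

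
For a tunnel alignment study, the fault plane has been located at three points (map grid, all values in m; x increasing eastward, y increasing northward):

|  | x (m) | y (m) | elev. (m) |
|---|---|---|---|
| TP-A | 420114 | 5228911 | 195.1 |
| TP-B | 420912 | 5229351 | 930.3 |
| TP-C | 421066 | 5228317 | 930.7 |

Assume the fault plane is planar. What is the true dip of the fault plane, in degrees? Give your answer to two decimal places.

Two edge vectors: TP-A→TP-B = (798, 440, 735.2), TP-A→TP-C = (952, -594, 735.6).
Normal n = (TP-A→TP-B) × (TP-A→TP-C) = (760372.8, 112901.6, -892892).
So ∂z/∂x = −n_x/n_z = 0.85158 and ∂z/∂y = −n_y/n_z = 0.12644.
Gradient magnitude |∇z| = √(a² + b²) = √(0.72520 + 0.01599) = 0.86092.
True dip = arctan(0.86092) = 40.73°, dipping toward W (azimuth ≈ 262°).

40.73°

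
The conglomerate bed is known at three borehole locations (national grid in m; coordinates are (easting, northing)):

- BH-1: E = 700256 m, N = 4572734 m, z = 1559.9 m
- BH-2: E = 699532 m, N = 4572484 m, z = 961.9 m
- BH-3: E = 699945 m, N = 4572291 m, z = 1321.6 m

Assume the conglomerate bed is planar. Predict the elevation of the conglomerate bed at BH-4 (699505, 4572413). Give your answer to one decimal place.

943.0 m

Two edge vectors: BH-1→BH-2 = (-724, -250, -598), BH-1→BH-3 = (-311, -443, -238.3).
Normal n = (BH-1→BH-2) × (BH-1→BH-3) = (-205339, 13448.8, 242982).
So ∂z/∂E = −n_x/n_z = 0.845079059 and ∂z/∂N = −n_y/n_z = −0.055348956.
Intercept c from BH-1: 1559.9 − 591771.68 + 253096.05 = −337115.73.
At (699505, 4572413): z = 591137.0 − 253078.3 − 337115.73 = 943.0 m.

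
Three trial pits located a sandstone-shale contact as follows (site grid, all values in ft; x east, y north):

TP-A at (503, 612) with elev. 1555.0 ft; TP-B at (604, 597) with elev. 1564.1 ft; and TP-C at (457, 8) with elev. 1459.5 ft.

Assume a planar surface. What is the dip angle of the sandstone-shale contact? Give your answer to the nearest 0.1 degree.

10.6°

Let the plane be z = a·x + b·y + c.
TP-B−TP-A: 101a − 15b = 9.1;  TP-C−TP-A: −46a − 604b = −95.5.
Solving gives a = 0.11231, b = 0.14956.
Gradient magnitude |∇z| = √(a² + b²) = √(0.01261 + 0.02237) = 0.18703.
True dip = arctan(0.18703) = 10.6°, dipping toward SW (azimuth ≈ 217°).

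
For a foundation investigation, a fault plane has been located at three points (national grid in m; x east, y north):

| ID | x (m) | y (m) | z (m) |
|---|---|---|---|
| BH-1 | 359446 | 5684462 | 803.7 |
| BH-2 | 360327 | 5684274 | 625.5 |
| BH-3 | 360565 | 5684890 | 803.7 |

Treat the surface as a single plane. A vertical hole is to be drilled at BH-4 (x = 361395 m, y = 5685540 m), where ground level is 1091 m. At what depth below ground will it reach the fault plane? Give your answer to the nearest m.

Let the plane be z = a·x + b·y + c.
BH-2−BH-1: 881a − 188b = −178.2;  BH-3−BH-1: 1119a + 428b = 0.
Solving gives a = −0.12983386, b = 0.33944879.
Then c = 803.7 − a·359446 − b·5684462 = −1882111.81.
At (361395, 5685540): z_contact = −46921.3 + 1929949.7 − 1882111.81 = 916.6 m.
Depth below ground = 1091 − 916.6 = 174 m.

174 m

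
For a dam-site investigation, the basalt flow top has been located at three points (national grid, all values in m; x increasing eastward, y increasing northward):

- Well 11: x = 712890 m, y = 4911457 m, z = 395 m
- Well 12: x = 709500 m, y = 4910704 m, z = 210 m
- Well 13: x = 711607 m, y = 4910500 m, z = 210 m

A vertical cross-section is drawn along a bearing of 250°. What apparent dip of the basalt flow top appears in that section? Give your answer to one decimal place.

Two edge vectors: Well 11→Well 12 = (-3390, -753, -185), Well 11→Well 13 = (-1283, -957, -185).
Normal n = (Well 11→Well 12) × (Well 11→Well 13) = (-37740, -389795, 2278131).
So ∂z/∂x = −n_x/n_z = 0.01657 and ∂z/∂y = −n_y/n_z = 0.17110.
Unit vector along 250° is (sin 250°, cos 250°) = (-0.9397, -0.3420).
Slope in that direction = a·(-0.9397) + b·(-0.3420) = −0.07409.
Apparent dip = arctan|0.07409| = 4.2° (true dip is 9.8°, so apparent ≤ true as expected).

4.2°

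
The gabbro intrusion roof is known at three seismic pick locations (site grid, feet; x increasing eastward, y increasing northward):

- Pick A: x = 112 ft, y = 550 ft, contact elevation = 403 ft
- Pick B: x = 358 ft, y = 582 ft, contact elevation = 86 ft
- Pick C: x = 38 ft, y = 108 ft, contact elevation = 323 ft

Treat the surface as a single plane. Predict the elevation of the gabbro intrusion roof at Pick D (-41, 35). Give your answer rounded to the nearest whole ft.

399 ft

Two edge vectors: Pick A→Pick B = (246, 32, -317), Pick A→Pick C = (-74, -442, -80).
Normal n = (Pick A→Pick B) × (Pick A→Pick C) = (-142674, 43138, -106364).
So ∂z/∂x = −n_x/n_z = −1.34137 and ∂z/∂y = −n_y/n_z = 0.40557.
Intercept c from Pick A: 403 + 150.23 − 223.06 = 330.17.
At (-41, 35): z = 55.0 + 14.2 + 330.17 = 399.4 ft.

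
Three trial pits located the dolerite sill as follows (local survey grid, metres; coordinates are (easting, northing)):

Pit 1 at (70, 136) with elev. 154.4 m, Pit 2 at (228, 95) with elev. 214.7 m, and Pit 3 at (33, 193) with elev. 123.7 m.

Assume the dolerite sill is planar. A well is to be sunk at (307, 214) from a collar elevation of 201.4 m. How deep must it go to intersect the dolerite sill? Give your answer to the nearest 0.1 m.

5.3 m

Two edge vectors: Pit 1→Pit 2 = (158, -41, 60.3), Pit 1→Pit 3 = (-37, 57, -30.7).
Normal n = (Pit 1→Pit 2) × (Pit 1→Pit 3) = (-2178.4, 2619.5, 7489).
So ∂z/∂E = −n_x/n_z = 0.29088 and ∂z/∂N = −n_y/n_z = −0.34978.
Intercept c from Pit 1: 154.4 − 20.36 + 47.57 = 181.61.
At (307, 214): z_contact = 89.30 − 74.85 + 181.61 = 196.06 m.
Depth below ground = 201.4 − 196.06 = 5.3 m.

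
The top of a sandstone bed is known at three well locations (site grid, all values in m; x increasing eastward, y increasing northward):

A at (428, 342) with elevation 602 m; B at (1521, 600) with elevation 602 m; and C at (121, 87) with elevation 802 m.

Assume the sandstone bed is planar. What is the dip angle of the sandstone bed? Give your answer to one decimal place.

Let the plane be z = a·x + b·y + c.
B−A: 1093a + 258b = 0;  C−A: −307a − 255b = 200.
Solving gives a = 0.25863, b = −1.09569.
Gradient magnitude |∇z| = √(a² + b²) = √(0.06689 + 1.20054) = 1.12580.
True dip = arctan(1.12580) = 48.4°, dipping toward NNW (azimuth ≈ 347°).

48.4°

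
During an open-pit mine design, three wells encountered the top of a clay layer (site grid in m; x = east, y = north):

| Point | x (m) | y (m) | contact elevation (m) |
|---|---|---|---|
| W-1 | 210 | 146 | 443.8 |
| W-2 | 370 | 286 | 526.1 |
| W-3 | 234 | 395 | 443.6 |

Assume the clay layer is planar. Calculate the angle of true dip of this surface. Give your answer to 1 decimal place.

29.5°

Let the plane be z = a·x + b·y + c.
W-2−W-1: 160a + 140b = 82.3;  W-3−W-1: 24a + 249b = −0.2.
Solving gives a = 0.56252, b = −0.05502.
Gradient magnitude |∇z| = √(a² + b²) = √(0.31643 + 0.00303) = 0.56520.
True dip = arctan(0.56520) = 29.5°, dipping toward W (azimuth ≈ 276°).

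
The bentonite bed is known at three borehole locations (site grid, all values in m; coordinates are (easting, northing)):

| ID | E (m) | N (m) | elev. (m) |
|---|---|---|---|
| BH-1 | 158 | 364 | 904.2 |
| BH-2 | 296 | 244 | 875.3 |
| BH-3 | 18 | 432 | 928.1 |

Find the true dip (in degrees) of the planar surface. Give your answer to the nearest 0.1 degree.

9.0°

Let the plane be z = a·E + b·N + c.
BH-2−BH-1: 138a − 120b = −28.9;  BH-3−BH-1: −140a + 68b = 23.9.
Solving gives a = −0.12174, b = 0.10084.
Gradient magnitude |∇z| = √(a² + b²) = √(0.01482 + 0.01017) = 0.15808.
True dip = arctan(0.15808) = 9.0°, dipping toward SE (azimuth ≈ 130°).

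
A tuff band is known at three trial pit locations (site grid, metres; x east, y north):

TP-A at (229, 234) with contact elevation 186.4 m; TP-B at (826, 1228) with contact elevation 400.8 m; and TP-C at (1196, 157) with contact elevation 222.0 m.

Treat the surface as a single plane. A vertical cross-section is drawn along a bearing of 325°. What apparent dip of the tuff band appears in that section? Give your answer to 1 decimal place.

6.9°

Let the plane be z = a·x + b·y + c.
TP-B−TP-A: 597a + 994b = 214.4;  TP-C−TP-A: 967a − 77b = 35.6.
Solving gives a = 0.05153, b = 0.18475.
Unit vector along 325° is (sin 325°, cos 325°) = (-0.5736, 0.8192).
Slope in that direction = a·(-0.5736) + b·(0.8192) = 0.12178.
Apparent dip = arctan|0.12178| = 6.9° (true dip is 10.9°, so apparent ≤ true as expected).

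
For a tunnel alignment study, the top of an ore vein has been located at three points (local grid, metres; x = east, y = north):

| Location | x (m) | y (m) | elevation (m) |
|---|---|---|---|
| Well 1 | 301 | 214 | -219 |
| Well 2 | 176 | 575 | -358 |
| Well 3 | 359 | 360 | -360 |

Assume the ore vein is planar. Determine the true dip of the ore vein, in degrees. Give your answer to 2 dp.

45.56°

Let the plane be z = a·x + b·y + c.
Well 2−Well 1: −125a + 361b = −139;  Well 3−Well 1: 58a + 146b = −141.
Solving gives a = −0.78103, b = −0.65548.
Gradient magnitude |∇z| = √(a² + b²) = √(0.61001 + 0.42966) = 1.01964.
True dip = arctan(1.01964) = 45.56°, dipping toward NE (azimuth ≈ 050°).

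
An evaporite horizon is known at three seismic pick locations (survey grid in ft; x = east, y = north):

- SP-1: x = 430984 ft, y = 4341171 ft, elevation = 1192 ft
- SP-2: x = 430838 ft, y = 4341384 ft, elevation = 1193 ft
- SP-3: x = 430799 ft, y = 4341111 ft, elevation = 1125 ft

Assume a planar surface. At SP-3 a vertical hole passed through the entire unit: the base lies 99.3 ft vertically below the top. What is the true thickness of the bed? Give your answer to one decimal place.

93.4 ft

Let the plane be z = a·x + b·y + c.
SP-2−SP-1: −146a + 213b = 1;  SP-3−SP-1: −185a − 60b = −67.
Solving gives a = 0.29505, b = 0.20693.
|∇z| = √(a²+b²) = 0.36038, so dip δ = arctan(0.36038) = 19.82°.
True thickness = vertical thickness × cos δ = 99.3 × cos 19.82° = 93.4 ft.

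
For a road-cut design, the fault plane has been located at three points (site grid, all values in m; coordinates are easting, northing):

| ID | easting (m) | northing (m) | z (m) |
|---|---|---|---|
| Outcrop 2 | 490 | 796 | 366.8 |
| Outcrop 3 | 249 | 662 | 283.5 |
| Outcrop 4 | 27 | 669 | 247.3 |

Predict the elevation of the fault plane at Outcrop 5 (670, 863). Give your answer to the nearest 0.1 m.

Two edge vectors: Outcrop 2→Outcrop 3 = (-241, -134, -83.3), Outcrop 2→Outcrop 4 = (-463, -127, -119.5).
Normal n = (Outcrop 2→Outcrop 3) × (Outcrop 2→Outcrop 4) = (5433.9, 9768.4, -31435).
So ∂z/∂easting = −n_x/n_z = 0.17286 and ∂z/∂northing = −n_y/n_z = 0.31075.
Intercept c from Outcrop 2: 366.8 − 84.70 − 247.36 = 34.74.
At (670, 863): z = 115.8 + 268.2 + 34.74 = 418.7 m.

418.7 m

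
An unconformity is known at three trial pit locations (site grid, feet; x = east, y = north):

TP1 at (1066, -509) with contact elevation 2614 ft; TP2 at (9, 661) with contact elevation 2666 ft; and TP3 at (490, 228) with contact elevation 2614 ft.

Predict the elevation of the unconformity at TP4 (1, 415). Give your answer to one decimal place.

Two edge vectors: TP1→TP2 = (-1057, 1170, 52), TP1→TP3 = (-576, 737, 0).
Normal n = (TP1→TP2) × (TP1→TP3) = (-38324, -29952, -105089).
So ∂z/∂x = −n_x/n_z = −0.364681 and ∂z/∂y = −n_y/n_z = −0.285016.
Intercept c from TP1: 2614 + 388.75 − 145.07 = 2857.68.
At (1, 415): z = −0.4 − 118.3 + 2857.68 = 2739.0 ft.

2739.0 ft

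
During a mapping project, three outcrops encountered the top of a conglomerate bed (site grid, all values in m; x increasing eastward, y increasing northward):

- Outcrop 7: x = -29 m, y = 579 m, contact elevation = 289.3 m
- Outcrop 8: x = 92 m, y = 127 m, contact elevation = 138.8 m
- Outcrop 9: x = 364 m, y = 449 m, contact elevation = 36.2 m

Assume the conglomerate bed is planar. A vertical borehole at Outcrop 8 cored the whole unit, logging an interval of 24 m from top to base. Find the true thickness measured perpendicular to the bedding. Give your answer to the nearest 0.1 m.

20.5 m

Two edge vectors: Outcrop 7→Outcrop 8 = (121, -452, -150.5), Outcrop 7→Outcrop 9 = (393, -130, -253.1).
Normal n = (Outcrop 7→Outcrop 8) × (Outcrop 7→Outcrop 9) = (94836.2, -28521.4, 161906).
So ∂z/∂x = −n_x/n_z = −0.58575 and ∂z/∂y = −n_y/n_z = 0.17616.
|∇z| = √(a²+b²) = 0.61166, so dip δ = arctan(0.61166) = 31.45°.
True thickness = vertical thickness × cos δ = 24 × cos 31.45° = 20.5 m.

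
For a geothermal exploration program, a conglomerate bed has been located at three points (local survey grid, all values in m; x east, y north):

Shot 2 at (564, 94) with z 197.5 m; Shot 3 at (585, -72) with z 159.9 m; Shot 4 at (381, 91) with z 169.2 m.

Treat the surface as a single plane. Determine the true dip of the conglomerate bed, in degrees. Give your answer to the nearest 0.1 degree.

16.1°

Two edge vectors: Shot 2→Shot 3 = (21, -166, -37.6), Shot 2→Shot 4 = (-183, -3, -28.3).
Normal n = (Shot 2→Shot 3) × (Shot 2→Shot 4) = (4585, 7475.1, -30441).
So ∂z/∂x = −n_x/n_z = 0.15062 and ∂z/∂y = −n_y/n_z = 0.24556.
Gradient magnitude |∇z| = √(a² + b²) = √(0.02269 + 0.06030) = 0.28807.
True dip = arctan(0.28807) = 16.1°, dipping toward SSW (azimuth ≈ 212°).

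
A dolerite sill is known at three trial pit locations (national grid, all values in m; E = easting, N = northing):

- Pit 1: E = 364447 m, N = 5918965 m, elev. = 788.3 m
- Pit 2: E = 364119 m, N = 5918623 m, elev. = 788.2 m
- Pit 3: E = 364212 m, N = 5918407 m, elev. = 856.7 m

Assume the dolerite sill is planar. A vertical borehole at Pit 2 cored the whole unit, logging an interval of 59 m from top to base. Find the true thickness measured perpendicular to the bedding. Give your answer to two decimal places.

Two edge vectors: Pit 1→Pit 2 = (-328, -342, -0.1), Pit 1→Pit 3 = (-235, -558, 68.4).
Normal n = (Pit 1→Pit 2) × (Pit 1→Pit 3) = (-23448.6, 22458.7, 102654).
So ∂z/∂E = −n_x/n_z = 0.22842 and ∂z/∂N = −n_y/n_z = −0.21878.
|∇z| = √(a²+b²) = 0.31629, so dip δ = arctan(0.31629) = 17.55°.
True thickness = vertical thickness × cos δ = 59 × cos 17.55° = 56.25 m.

56.25 m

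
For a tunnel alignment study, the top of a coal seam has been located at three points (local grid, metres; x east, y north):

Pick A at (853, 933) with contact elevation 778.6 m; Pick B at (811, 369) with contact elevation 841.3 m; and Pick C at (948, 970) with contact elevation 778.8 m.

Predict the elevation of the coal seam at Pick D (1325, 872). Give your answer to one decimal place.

Two edge vectors: Pick A→Pick B = (-42, -564, 62.7), Pick A→Pick C = (95, 37, 0.2).
Normal n = (Pick A→Pick B) × (Pick A→Pick C) = (-2432.7, 5964.9, 52026).
So ∂z/∂x = −n_x/n_z = 0.046759 and ∂z/∂y = −n_y/n_z = −0.114652.
Intercept c from Pick A: 778.6 − 39.89 + 106.97 = 845.68.
At (1325, 872): z = 62.0 − 100.0 + 845.68 = 807.7 m.

807.7 m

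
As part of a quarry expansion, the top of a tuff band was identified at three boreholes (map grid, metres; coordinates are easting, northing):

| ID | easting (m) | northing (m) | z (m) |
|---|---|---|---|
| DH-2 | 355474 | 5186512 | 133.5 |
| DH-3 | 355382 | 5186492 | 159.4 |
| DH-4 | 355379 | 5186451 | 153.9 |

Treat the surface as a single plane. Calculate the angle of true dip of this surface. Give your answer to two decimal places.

19.43°

Let the plane be z = a·easting + b·northing + c.
DH-3−DH-2: −92a − 20b = 25.9;  DH-4−DH-2: −95a − 61b = 20.4.
Solving gives a = −0.31571, b = 0.15725.
Gradient magnitude |∇z| = √(a² + b²) = √(0.09967 + 0.02473) = 0.35270.
True dip = arctan(0.35270) = 19.43°, dipping toward ESE (azimuth ≈ 116°).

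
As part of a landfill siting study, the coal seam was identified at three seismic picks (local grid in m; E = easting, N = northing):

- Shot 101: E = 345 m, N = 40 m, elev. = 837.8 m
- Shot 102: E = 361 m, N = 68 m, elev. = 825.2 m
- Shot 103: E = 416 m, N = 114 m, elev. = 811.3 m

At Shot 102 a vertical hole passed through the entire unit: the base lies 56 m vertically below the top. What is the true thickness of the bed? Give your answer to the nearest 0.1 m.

Two edge vectors: Shot 101→Shot 102 = (16, 28, -12.6), Shot 101→Shot 103 = (71, 74, -26.5).
Normal n = (Shot 101→Shot 102) × (Shot 101→Shot 103) = (190.4, -470.6, -804).
So ∂z/∂E = −n_x/n_z = 0.23682 and ∂z/∂N = −n_y/n_z = −0.58532.
|∇z| = √(a²+b²) = 0.63142, so dip δ = arctan(0.63142) = 32.27°.
True thickness = vertical thickness × cos δ = 56 × cos 32.27° = 47.4 m.

47.4 m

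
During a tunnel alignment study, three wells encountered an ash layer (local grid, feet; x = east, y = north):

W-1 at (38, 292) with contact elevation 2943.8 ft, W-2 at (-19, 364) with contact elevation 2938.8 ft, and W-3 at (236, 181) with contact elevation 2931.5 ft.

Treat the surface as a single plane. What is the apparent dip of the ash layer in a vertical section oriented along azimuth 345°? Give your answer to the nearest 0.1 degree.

9.0°

Let the plane be z = a·x + b·y + c.
W-2−W-1: −57a + 72b = −5;  W-3−W-1: 198a − 111b = −12.3.
Solving gives a = −0.18169, b = −0.21328.
Unit vector along 345° is (sin 345°, cos 345°) = (-0.2588, 0.9659).
Slope in that direction = a·(-0.2588) + b·(0.9659) = −0.15899.
Apparent dip = arctan|0.15899| = 9.0° (true dip is 15.7°, so apparent ≤ true as expected).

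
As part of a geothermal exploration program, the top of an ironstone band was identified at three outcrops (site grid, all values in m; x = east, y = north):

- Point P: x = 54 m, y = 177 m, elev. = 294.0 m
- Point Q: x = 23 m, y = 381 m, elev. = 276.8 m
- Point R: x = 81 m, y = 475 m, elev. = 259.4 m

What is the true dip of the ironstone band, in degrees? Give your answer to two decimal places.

Let the plane be z = a·x + b·y + c.
Point Q−Point P: −31a + 204b = −17.2;  Point R−Point P: 27a + 298b = −34.6.
Solving gives a = −0.13107, b = −0.10423.
Gradient magnitude |∇z| = √(a² + b²) = √(0.01718 + 0.01086) = 0.16746.
True dip = arctan(0.16746) = 9.51°, dipping toward NE (azimuth ≈ 052°).

9.51°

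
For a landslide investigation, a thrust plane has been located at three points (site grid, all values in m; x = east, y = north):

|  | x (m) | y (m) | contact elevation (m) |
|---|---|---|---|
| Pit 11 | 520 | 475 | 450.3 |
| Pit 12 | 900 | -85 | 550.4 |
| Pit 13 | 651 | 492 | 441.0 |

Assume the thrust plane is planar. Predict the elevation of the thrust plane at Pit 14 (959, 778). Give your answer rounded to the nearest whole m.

Two edge vectors: Pit 11→Pit 12 = (380, -560, 100.1), Pit 11→Pit 13 = (131, 17, -9.3).
Normal n = (Pit 11→Pit 12) × (Pit 11→Pit 13) = (3506.3, 16647.1, 79820).
So ∂z/∂x = −n_x/n_z = −0.04393 and ∂z/∂y = −n_y/n_z = −0.20856.
Intercept c from Pit 11: 450.3 + 22.84 + 99.07 = 572.21.
At (959, 778): z = −42.1 − 162.3 + 572.21 = 367.8 m.

368 m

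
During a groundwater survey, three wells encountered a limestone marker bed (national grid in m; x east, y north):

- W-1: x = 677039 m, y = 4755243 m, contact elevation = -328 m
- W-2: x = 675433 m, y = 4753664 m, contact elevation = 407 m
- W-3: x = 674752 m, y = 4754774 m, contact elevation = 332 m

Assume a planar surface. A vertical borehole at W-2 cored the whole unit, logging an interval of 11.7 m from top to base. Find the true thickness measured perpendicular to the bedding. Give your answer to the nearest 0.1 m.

11.1 m

Let the plane be z = a·x + b·y + c.
W-2−W-1: −1606a − 1579b = 735;  W-3−W-1: −2287a − 469b = 660.
Solving gives a = −0.24403, b = −0.21728.
|∇z| = √(a²+b²) = 0.32674, so dip δ = arctan(0.32674) = 18.09°.
True thickness = vertical thickness × cos δ = 11.7 × cos 18.09° = 11.1 m.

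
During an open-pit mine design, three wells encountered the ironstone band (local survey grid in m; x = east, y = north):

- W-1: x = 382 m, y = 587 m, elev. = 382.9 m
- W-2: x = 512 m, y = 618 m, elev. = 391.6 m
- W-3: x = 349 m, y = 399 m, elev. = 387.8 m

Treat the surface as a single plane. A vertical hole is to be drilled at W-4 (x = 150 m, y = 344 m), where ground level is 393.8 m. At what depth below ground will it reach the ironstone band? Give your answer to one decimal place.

19.0 m

Two edge vectors: W-1→W-2 = (130, 31, 8.7), W-1→W-3 = (-33, -188, 4.9).
Normal n = (W-1→W-2) × (W-1→W-3) = (1787.5, -924.1, -23417).
So ∂z/∂x = −n_x/n_z = 0.07633 and ∂z/∂y = −n_y/n_z = −0.03946.
Intercept c from W-1: 382.9 − 29.16 + 23.16 = 376.91.
At (150, 344): z_contact = 11.45 − 13.58 + 376.91 = 374.78 m.
Depth below ground = 393.8 − 374.78 = 19.0 m.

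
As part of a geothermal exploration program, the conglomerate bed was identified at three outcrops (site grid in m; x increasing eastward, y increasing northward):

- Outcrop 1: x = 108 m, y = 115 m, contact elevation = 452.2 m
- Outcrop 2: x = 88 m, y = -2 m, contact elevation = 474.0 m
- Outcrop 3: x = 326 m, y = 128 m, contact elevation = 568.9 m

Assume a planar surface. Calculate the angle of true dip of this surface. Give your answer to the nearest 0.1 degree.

Two edge vectors: Outcrop 1→Outcrop 2 = (-20, -117, 21.8), Outcrop 1→Outcrop 3 = (218, 13, 116.7).
Normal n = (Outcrop 1→Outcrop 2) × (Outcrop 1→Outcrop 3) = (-13937.3, 7086.4, 25246).
So ∂z/∂x = −n_x/n_z = 0.55206 and ∂z/∂y = −n_y/n_z = −0.28069.
Gradient magnitude |∇z| = √(a² + b²) = √(0.30477 + 0.07879) = 0.61932.
True dip = arctan(0.61932) = 31.8°, dipping toward WNW (azimuth ≈ 297°).

31.8°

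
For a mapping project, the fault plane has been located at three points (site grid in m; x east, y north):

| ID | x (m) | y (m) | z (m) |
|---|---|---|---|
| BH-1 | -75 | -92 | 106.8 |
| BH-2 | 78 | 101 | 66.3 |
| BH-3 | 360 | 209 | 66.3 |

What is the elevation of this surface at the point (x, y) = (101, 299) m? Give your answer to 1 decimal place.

Let the plane be z = a·x + b·y + c.
BH-2−BH-1: 153a + 193b = −40.5;  BH-3−BH-1: 435a + 301b = −40.5.
Solving gives a = 0.11540, b = −0.30133.
Then c = 106.8 − a·-75 − b·-92 = 87.73.
At (101, 299): z = 11.7 − 90.1 + 87.73 = 9.3 m.

9.3 m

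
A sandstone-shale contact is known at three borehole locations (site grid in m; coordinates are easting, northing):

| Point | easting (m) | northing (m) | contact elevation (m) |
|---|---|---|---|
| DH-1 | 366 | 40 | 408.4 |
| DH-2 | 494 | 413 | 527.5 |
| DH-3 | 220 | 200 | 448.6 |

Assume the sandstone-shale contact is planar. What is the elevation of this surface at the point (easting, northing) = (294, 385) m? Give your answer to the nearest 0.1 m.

508.2 m

Let the plane be z = a·easting + b·northing + c.
DH-2−DH-1: 128a + 373b = 119.1;  DH-3−DH-1: −146a + 160b = 40.2.
Solving gives a = 0.05420, b = 0.30070.
Then c = 408.4 − a·366 − b·40 = 376.54.
At (294, 385): z = 15.9 + 115.8 + 376.54 = 508.2 m.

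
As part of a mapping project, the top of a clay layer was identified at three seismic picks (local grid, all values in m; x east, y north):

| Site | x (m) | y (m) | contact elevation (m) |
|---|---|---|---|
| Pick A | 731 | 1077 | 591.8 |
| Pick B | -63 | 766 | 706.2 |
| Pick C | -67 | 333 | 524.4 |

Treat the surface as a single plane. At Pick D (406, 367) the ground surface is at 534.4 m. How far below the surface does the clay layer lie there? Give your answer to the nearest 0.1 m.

142.1 m

Two edge vectors: Pick A→Pick B = (-794, -311, 114.4), Pick A→Pick C = (-798, -744, -67.4).
Normal n = (Pick A→Pick B) × (Pick A→Pick C) = (106075, -144806.8, 342558).
So ∂z/∂x = −n_x/n_z = −0.309656 and ∂z/∂y = −n_y/n_z = 0.422722.
Intercept c from Pick A: 591.8 + 226.36 − 455.27 = 362.89.
At (406, 367): z_contact = −125.72 + 155.14 + 362.89 = 392.31 m.
Depth below ground = 534.4 − 392.31 = 142.1 m.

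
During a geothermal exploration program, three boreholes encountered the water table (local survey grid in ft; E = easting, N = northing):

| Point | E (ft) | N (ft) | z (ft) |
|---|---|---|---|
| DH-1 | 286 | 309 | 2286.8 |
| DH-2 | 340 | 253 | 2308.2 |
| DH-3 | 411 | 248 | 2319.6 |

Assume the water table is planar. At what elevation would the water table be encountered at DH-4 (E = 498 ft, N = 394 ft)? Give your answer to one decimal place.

Let the plane be z = a·E + b·N + c.
DH-2−DH-1: 54a − 56b = 21.4;  DH-3−DH-1: 125a − 61b = 32.8.
Solving gives a = 0.14339, b = −0.24387.
Then c = 2286.8 − a·286 − b·309 = 2321.15.
At (498, 394): z = 71.4 − 96.1 + 2321.15 = 2296.5 ft.

2296.5 ft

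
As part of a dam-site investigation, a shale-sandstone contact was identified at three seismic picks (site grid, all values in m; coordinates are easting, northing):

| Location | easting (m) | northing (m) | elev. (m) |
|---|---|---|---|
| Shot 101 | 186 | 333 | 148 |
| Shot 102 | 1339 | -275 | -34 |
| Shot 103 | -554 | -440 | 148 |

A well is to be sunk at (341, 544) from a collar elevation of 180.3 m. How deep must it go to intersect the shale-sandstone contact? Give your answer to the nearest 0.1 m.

Let the plane be z = a·easting + b·northing + c.
Shot 102−Shot 101: 1153a − 608b = −182;  Shot 103−Shot 101: −740a − 773b = 0.
Solving gives a = −0.104896, b = 0.100418.
Then c = 148 − a·186 − b·333 = 134.07.
At (341, 544): z_contact = −35.77 + 54.63 + 134.07 = 152.93 m.
Depth below ground = 180.3 − 152.93 = 27.4 m.

27.4 m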